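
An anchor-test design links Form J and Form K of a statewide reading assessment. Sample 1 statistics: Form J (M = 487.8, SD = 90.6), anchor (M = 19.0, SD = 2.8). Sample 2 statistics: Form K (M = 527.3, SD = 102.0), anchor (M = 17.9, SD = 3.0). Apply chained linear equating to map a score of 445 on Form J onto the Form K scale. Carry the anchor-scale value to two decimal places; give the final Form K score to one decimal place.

519.8

Form J → anchor (Sample 1): v = (2.8/90.6)(445 − 487.8) + 19.0 = 17.68
anchor → Form K (Sample 2): y = (102.0/3.0)(17.68 − 17.9) + 527.3 = 519.8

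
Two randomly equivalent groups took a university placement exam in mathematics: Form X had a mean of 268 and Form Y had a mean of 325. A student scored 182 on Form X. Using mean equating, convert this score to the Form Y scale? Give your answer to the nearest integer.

Mean equating: y = x + (M_Y − M_X) = 182 + (325 − 268) = 239

239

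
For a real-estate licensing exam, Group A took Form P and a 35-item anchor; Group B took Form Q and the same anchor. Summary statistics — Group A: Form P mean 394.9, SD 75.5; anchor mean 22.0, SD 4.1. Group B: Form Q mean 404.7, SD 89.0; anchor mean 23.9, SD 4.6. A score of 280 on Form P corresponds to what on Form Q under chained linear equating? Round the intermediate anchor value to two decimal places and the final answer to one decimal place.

Form P → anchor (Group A): v = (4.1/75.5)(280 − 394.9) + 22.0 = 15.76
anchor → Form Q (Group B): y = (89.0/4.6)(15.76 − 23.9) + 404.7 = 247.2

247.2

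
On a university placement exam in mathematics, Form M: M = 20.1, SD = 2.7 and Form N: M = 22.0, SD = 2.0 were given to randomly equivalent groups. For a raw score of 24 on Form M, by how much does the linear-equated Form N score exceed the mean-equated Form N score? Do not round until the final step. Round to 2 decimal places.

Mean-equated: 24 + (22.0 − 20.1) = 25.90
Linear-equated: (2.0/2.7)(24 − 20.1) + 22.0 = 24.889
Difference = 24.889 − 25.90 = -1.01

-1.01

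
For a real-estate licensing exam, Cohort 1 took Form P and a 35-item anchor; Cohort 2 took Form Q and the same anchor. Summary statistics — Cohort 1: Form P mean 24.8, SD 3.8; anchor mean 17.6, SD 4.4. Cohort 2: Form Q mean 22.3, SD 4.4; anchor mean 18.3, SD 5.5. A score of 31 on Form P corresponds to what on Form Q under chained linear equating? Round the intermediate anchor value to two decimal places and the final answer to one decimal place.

27.5

Form P → anchor (Cohort 1): v = (4.4/3.8)(31 − 24.8) + 17.6 = 24.78
anchor → Form Q (Cohort 2): y = (4.4/5.5)(24.78 − 18.3) + 22.3 = 27.5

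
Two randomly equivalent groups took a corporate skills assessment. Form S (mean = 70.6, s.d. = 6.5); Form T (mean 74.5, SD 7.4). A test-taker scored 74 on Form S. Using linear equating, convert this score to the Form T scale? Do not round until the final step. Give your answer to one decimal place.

Linear equating: y = (SD_Y/SD_X)(x − M_X) + M_Y
y = (7.4/6.5)(74 − 70.6) + 74.5
y = 1.138462 × 3.4 + 74.5 = 3.8708 + 74.5 = 78.4

78.4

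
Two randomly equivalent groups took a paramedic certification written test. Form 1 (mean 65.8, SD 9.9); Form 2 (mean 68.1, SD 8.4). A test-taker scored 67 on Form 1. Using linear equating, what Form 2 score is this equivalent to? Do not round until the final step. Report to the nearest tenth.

69.1

Linear equating: y = (SD_Y/SD_X)(x − M_X) + M_Y
y = (8.4/9.9)(67 − 65.8) + 68.1
y = 0.848485 × 1.2 + 68.1 = 1.0182 + 68.1 = 69.1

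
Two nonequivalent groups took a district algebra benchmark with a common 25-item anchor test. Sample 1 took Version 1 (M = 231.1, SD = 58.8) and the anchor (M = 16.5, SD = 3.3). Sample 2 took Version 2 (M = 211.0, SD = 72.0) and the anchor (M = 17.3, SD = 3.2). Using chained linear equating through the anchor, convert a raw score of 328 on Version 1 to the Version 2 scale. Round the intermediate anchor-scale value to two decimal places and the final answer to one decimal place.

Version 1 → anchor (Sample 1): v = (3.3/58.8)(328 − 231.1) + 16.5 = 21.94
anchor → Version 2 (Sample 2): y = (72.0/3.2)(21.94 − 17.3) + 211.0 = 315.4

315.4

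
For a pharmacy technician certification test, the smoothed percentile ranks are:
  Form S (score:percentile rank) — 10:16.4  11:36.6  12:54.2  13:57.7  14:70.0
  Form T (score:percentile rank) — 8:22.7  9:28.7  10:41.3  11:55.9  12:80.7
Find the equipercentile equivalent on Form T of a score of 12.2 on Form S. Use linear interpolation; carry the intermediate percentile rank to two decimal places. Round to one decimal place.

PR of 12.2 on Form S: 54.2 + (12.2 − 12)/(13 − 12) × (57.7 − 54.2) = 54.90
On Form T, PR 54.90 falls between score 10 (PR 41.3) and 11 (PR 55.9).
Interpolate: 10 + (54.90 − 41.3)/(55.9 − 41.3) × (11 − 10) = 10.9

10.9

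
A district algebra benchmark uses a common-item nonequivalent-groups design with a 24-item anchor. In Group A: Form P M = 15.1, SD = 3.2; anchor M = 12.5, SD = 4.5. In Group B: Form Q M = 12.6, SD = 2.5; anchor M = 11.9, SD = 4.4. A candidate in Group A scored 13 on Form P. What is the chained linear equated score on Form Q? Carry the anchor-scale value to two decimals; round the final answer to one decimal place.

Form P → anchor (Group A): v = (4.5/3.2)(13 − 15.1) + 12.5 = 9.55
anchor → Form Q (Group B): y = (2.5/4.4)(9.55 − 11.9) + 12.6 = 11.3

11.3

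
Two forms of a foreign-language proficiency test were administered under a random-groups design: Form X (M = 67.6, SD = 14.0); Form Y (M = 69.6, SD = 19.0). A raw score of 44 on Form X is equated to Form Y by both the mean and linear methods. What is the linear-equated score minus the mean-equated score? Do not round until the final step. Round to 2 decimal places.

-8.43

Mean-equated: 44 + (69.6 − 67.6) = 46.00
Linear-equated: (19.0/14.0)(44 − 67.6) + 69.6 = 37.571
Difference = 37.571 − 46.00 = -8.43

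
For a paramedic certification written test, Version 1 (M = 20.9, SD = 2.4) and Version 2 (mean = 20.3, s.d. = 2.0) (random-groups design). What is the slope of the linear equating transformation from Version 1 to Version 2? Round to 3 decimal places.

0.833

A = SD_Y / SD_X = 2.0 / 2.4 = 0.833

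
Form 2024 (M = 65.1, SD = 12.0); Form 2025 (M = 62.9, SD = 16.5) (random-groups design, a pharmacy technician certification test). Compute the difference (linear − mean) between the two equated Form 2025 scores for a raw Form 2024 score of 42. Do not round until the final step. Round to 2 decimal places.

Mean-equated: 42 + (62.9 − 65.1) = 39.80
Linear-equated: (16.5/12.0)(42 − 65.1) + 62.9 = 31.138
Difference = 31.138 − 39.80 = -8.66

-8.66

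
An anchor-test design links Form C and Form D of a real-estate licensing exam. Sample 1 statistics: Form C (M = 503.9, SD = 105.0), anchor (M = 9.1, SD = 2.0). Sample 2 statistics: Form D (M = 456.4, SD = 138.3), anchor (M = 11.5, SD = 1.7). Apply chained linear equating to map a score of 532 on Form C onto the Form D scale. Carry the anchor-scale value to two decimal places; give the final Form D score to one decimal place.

305.1

Form C → anchor (Sample 1): v = (2.0/105.0)(532 − 503.9) + 9.1 = 9.64
anchor → Form D (Sample 2): y = (138.3/1.7)(9.64 − 11.5) + 456.4 = 305.1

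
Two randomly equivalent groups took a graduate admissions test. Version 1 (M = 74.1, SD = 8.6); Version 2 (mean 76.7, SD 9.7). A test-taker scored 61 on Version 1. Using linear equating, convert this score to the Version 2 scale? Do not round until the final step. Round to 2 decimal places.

61.92

Linear equating: y = (SD_Y/SD_X)(x − M_X) + M_Y
y = (9.7/8.6)(61 − 74.1) + 76.7
y = 1.127907 × -13.1 + 76.7 = -14.7756 + 76.7 = 61.92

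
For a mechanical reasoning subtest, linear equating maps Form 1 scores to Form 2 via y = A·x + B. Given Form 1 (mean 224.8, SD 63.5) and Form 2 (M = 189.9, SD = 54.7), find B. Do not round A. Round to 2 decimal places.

A = SD_Y / SD_X = 54.7 / 63.5 = 0.861417
B = M_Y − A·M_X = 189.9 − 0.861417 × 224.8 = -3.75

-3.75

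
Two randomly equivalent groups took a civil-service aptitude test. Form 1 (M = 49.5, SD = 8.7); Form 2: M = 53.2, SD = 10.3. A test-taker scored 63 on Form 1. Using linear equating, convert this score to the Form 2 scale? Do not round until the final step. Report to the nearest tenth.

69.2

Linear equating: y = (SD_Y/SD_X)(x − M_X) + M_Y
y = (10.3/8.7)(63 − 49.5) + 53.2
y = 1.183908 × 13.5 + 53.2 = 15.9828 + 53.2 = 69.2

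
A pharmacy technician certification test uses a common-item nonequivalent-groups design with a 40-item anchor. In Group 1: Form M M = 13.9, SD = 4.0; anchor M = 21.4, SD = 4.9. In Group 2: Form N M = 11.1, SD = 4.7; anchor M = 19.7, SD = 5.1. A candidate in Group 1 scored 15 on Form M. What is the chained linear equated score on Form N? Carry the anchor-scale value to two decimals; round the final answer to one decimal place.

Form M → anchor (Group 1): v = (4.9/4.0)(15 − 13.9) + 21.4 = 22.75
anchor → Form N (Group 2): y = (4.7/5.1)(22.75 − 19.7) + 11.1 = 13.9

13.9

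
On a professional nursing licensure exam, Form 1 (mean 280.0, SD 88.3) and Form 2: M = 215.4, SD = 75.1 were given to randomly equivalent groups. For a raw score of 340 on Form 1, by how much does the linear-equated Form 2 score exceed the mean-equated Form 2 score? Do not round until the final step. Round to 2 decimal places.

Mean-equated: 340 + (215.4 − 280.0) = 275.40
Linear-equated: (75.1/88.3)(340 − 280.0) + 215.4 = 266.431
Difference = 266.431 − 275.40 = -8.97

-8.97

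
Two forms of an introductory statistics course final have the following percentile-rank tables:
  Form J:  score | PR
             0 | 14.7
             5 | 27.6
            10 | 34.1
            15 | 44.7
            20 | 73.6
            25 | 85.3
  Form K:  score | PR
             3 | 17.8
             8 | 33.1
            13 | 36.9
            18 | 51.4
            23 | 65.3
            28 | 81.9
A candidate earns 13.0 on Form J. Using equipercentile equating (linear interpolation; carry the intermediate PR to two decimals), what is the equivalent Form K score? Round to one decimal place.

PR of 13.0 on Form J: 34.1 + (13.0 − 10)/(15 − 10) × (44.7 − 34.1) = 40.46
On Form K, PR 40.46 falls between score 13 (PR 36.9) and 18 (PR 51.4).
Interpolate: 13 + (40.46 − 36.9)/(51.4 − 36.9) × (18 − 13) = 14.2

14.2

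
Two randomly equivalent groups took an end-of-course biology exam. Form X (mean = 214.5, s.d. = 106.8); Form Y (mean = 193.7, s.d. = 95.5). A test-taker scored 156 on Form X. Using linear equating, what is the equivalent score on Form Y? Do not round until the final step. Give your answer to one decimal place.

141.4

Linear equating: y = (SD_Y/SD_X)(x − M_X) + M_Y
y = (95.5/106.8)(156 − 214.5) + 193.7
y = 0.894195 × -58.5 + 193.7 = -52.3104 + 193.7 = 141.4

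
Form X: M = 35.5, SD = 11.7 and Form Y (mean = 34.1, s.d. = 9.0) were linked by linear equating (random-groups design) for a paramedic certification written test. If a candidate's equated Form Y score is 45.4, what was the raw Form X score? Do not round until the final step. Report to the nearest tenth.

Invert y = (SD_Y/SD_X)(x − M_X) + M_Y:
x = (SD_X/SD_Y)(y − M_Y) + M_X = (11.7/9.0)(45.4 − 34.1) + 35.5
x = 1.300000 × 11.300 + 35.5 = 50.2

50.2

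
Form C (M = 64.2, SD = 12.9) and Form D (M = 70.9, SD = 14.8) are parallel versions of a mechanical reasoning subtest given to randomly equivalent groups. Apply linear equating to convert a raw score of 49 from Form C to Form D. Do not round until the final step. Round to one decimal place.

53.5

Linear equating: y = (SD_Y/SD_X)(x − M_X) + M_Y
y = (14.8/12.9)(49 − 64.2) + 70.9
y = 1.147287 × -15.2 + 70.9 = -17.4388 + 70.9 = 53.5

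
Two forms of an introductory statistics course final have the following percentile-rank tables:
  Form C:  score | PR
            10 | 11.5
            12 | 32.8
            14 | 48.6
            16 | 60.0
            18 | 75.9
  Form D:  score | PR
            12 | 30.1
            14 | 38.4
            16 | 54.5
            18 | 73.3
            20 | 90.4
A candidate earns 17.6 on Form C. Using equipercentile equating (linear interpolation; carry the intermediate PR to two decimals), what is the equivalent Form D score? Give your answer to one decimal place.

PR of 17.6 on Form C: 60.0 + (17.6 − 16)/(18 − 16) × (75.9 − 60.0) = 72.72
On Form D, PR 72.72 falls between score 16 (PR 54.5) and 18 (PR 73.3).
Interpolate: 16 + (72.72 − 54.5)/(73.3 − 54.5) × (18 − 16) = 17.9

17.9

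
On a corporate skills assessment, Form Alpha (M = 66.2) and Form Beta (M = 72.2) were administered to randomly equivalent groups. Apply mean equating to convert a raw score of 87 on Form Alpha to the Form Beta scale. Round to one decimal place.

Mean equating: y = x + (M_Y − M_X) = 87 + (72.2 − 66.2) = 93.0

93.0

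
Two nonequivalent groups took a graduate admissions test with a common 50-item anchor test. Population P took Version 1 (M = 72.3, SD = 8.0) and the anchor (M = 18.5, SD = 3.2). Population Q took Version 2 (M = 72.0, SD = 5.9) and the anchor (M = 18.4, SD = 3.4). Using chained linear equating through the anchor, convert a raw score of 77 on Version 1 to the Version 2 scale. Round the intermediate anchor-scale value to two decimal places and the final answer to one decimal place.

75.4

Version 1 → anchor (Population P): v = (3.2/8.0)(77 − 72.3) + 18.5 = 20.38
anchor → Version 2 (Population Q): y = (5.9/3.4)(20.38 − 18.4) + 72.0 = 75.4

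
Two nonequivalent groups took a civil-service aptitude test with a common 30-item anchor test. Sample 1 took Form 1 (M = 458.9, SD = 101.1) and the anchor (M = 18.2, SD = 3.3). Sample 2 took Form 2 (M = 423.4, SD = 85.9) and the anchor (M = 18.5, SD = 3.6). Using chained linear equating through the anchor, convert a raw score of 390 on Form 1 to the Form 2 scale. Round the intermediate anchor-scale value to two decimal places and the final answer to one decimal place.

Form 1 → anchor (Sample 1): v = (3.3/101.1)(390 − 458.9) + 18.2 = 15.95
anchor → Form 2 (Sample 2): y = (85.9/3.6)(15.95 − 18.5) + 423.4 = 362.6

362.6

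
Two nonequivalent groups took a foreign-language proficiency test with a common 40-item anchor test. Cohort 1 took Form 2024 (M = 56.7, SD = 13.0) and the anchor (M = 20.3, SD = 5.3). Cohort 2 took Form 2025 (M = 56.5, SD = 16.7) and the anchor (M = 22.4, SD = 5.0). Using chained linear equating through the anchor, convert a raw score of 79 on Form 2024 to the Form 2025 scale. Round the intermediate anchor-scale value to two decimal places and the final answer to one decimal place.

79.8

Form 2024 → anchor (Cohort 1): v = (5.3/13.0)(79 − 56.7) + 20.3 = 29.39
anchor → Form 2025 (Cohort 2): y = (16.7/5.0)(29.39 − 22.4) + 56.5 = 79.8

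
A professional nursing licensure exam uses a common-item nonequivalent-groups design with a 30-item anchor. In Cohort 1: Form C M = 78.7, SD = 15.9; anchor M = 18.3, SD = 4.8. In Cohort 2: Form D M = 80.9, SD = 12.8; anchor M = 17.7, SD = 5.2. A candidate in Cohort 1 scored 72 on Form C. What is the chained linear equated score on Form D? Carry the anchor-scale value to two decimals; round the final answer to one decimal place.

77.4

Form C → anchor (Cohort 1): v = (4.8/15.9)(72 − 78.7) + 18.3 = 16.28
anchor → Form D (Cohort 2): y = (12.8/5.2)(16.28 − 17.7) + 80.9 = 77.4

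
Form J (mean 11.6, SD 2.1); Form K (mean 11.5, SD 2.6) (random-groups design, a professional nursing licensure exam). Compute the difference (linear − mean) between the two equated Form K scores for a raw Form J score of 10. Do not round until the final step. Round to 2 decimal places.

Mean-equated: 10 + (11.5 − 11.6) = 9.90
Linear-equated: (2.6/2.1)(10 − 11.6) + 11.5 = 9.519
Difference = 9.519 − 9.90 = -0.38

-0.38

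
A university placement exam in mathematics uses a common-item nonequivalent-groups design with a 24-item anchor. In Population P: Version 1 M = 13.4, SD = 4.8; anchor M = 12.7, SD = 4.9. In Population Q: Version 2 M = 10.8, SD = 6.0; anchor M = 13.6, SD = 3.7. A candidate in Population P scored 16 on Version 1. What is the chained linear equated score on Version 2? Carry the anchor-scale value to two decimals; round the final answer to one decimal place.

13.6

Version 1 → anchor (Population P): v = (4.9/4.8)(16 − 13.4) + 12.7 = 15.35
anchor → Version 2 (Population Q): y = (6.0/3.7)(15.35 − 13.6) + 10.8 = 13.6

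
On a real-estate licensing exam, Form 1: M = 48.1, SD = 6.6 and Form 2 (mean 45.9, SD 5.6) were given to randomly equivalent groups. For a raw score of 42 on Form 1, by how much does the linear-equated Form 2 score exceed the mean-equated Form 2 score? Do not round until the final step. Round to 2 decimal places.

0.92

Mean-equated: 42 + (45.9 − 48.1) = 39.80
Linear-equated: (5.6/6.6)(42 − 48.1) + 45.9 = 40.724
Difference = 40.724 − 39.80 = 0.92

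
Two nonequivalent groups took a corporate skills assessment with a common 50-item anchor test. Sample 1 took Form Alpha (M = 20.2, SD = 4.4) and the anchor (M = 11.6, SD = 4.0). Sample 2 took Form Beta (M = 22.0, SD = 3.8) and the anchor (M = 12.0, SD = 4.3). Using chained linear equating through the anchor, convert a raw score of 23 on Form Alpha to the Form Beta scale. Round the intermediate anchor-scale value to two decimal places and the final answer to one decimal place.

23.9

Form Alpha → anchor (Sample 1): v = (4.0/4.4)(23 − 20.2) + 11.6 = 14.15
anchor → Form Beta (Sample 2): y = (3.8/4.3)(14.15 − 12.0) + 22.0 = 23.9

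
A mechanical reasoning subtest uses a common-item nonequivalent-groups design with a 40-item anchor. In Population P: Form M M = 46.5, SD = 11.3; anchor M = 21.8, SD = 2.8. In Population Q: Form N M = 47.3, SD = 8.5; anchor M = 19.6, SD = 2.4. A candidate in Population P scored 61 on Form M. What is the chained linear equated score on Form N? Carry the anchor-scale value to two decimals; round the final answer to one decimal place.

Form M → anchor (Population P): v = (2.8/11.3)(61 − 46.5) + 21.8 = 25.39
anchor → Form N (Population Q): y = (8.5/2.4)(25.39 − 19.6) + 47.3 = 67.8

67.8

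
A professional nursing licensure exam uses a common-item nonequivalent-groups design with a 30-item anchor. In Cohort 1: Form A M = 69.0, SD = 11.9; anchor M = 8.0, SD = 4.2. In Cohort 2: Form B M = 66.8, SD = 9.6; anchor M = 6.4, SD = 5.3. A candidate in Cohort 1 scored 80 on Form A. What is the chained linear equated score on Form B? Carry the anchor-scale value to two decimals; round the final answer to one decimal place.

76.7

Form A → anchor (Cohort 1): v = (4.2/11.9)(80 − 69.0) + 8.0 = 11.88
anchor → Form B (Cohort 2): y = (9.6/5.3)(11.88 − 6.4) + 66.8 = 76.7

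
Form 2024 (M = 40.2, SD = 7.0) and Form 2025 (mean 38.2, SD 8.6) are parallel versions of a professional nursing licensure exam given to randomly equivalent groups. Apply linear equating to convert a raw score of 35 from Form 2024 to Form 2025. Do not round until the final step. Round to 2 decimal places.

Linear equating: y = (SD_Y/SD_X)(x − M_X) + M_Y
y = (8.6/7.0)(35 − 40.2) + 38.2
y = 1.228571 × -5.2 + 38.2 = -6.3886 + 38.2 = 31.81

31.81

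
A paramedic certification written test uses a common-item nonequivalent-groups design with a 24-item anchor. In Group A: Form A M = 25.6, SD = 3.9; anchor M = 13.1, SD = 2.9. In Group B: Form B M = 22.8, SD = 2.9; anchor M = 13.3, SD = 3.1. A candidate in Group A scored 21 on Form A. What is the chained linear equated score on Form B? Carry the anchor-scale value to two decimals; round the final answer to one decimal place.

Form A → anchor (Group A): v = (2.9/3.9)(21 − 25.6) + 13.1 = 9.68
anchor → Form B (Group B): y = (2.9/3.1)(9.68 − 13.3) + 22.8 = 19.4

19.4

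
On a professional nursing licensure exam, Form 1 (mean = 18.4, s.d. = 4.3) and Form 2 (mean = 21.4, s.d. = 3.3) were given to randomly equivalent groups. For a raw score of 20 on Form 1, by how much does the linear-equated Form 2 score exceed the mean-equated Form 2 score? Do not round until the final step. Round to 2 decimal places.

Mean-equated: 20 + (21.4 − 18.4) = 23.00
Linear-equated: (3.3/4.3)(20 − 18.4) + 21.4 = 22.628
Difference = 22.628 − 23.00 = -0.37

-0.37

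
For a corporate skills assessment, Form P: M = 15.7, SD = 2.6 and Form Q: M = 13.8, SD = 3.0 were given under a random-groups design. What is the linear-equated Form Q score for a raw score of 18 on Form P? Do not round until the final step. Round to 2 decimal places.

16.45

Linear equating: y = (SD_Y/SD_X)(x − M_X) + M_Y
y = (3.0/2.6)(18 − 15.7) + 13.8
y = 1.153846 × 2.3 + 13.8 = 2.6538 + 13.8 = 16.45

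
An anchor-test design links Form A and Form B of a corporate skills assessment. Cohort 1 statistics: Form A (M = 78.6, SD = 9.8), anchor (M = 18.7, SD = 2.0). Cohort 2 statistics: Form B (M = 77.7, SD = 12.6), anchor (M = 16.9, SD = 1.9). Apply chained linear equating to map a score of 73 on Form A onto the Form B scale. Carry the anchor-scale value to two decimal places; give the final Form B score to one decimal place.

Form A → anchor (Cohort 1): v = (2.0/9.8)(73 − 78.6) + 18.7 = 17.56
anchor → Form B (Cohort 2): y = (12.6/1.9)(17.56 − 16.9) + 77.7 = 82.1

82.1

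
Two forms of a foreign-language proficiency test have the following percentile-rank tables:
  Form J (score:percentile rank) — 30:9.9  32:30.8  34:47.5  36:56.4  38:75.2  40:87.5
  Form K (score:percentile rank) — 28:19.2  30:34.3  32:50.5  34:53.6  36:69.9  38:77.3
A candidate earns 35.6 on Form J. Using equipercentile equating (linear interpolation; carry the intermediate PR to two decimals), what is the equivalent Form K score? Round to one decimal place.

34.1

PR of 35.6 on Form J: 47.5 + (35.6 − 34)/(36 − 34) × (56.4 − 47.5) = 54.62
On Form K, PR 54.62 falls between score 34 (PR 53.6) and 36 (PR 69.9).
Interpolate: 34 + (54.62 − 53.6)/(69.9 − 53.6) × (36 − 34) = 34.1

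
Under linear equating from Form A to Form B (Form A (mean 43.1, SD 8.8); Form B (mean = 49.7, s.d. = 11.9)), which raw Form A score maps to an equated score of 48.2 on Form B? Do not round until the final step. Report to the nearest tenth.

42.0

Invert y = (SD_Y/SD_X)(x − M_X) + M_Y:
x = (SD_X/SD_Y)(y − M_Y) + M_X = (8.8/11.9)(48.2 − 49.7) + 43.1
x = 0.739496 × -1.500 + 43.1 = 42.0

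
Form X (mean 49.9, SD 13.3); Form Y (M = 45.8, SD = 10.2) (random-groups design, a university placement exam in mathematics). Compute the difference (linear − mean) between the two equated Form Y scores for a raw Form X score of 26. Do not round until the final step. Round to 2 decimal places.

5.57

Mean-equated: 26 + (45.8 − 49.9) = 21.90
Linear-equated: (10.2/13.3)(26 − 49.9) + 45.8 = 27.471
Difference = 27.471 − 21.90 = 5.57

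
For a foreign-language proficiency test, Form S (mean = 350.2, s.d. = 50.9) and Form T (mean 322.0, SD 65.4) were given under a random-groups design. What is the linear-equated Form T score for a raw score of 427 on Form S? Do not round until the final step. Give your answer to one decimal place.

Linear equating: y = (SD_Y/SD_X)(x − M_X) + M_Y
y = (65.4/50.9)(427 − 350.2) + 322.0
y = 1.284872 × 76.8 + 322.0 = 98.6782 + 322.0 = 420.7

420.7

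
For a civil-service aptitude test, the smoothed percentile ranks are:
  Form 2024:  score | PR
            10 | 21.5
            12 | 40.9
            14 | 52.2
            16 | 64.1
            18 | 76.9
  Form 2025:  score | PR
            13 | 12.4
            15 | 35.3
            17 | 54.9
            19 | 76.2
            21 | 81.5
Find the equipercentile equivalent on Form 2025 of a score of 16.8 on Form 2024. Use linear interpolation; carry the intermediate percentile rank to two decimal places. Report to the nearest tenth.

PR of 16.8 on Form 2024: 64.1 + (16.8 − 16)/(18 − 16) × (76.9 − 64.1) = 69.22
On Form 2025, PR 69.22 falls between score 17 (PR 54.9) and 19 (PR 76.2).
Interpolate: 17 + (69.22 − 54.9)/(76.2 − 54.9) × (19 − 17) = 18.3

18.3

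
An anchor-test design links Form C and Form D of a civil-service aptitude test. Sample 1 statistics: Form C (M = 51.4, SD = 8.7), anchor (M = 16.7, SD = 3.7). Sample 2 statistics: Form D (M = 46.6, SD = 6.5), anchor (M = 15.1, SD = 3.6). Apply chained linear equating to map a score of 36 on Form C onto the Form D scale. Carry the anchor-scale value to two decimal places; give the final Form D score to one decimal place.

37.7

Form C → anchor (Sample 1): v = (3.7/8.7)(36 − 51.4) + 16.7 = 10.15
anchor → Form D (Sample 2): y = (6.5/3.6)(10.15 − 15.1) + 46.6 = 37.7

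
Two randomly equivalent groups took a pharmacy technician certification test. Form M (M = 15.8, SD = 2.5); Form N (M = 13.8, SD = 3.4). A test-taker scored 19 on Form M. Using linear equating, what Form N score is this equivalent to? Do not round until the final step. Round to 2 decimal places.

Linear equating: y = (SD_Y/SD_X)(x − M_X) + M_Y
y = (3.4/2.5)(19 − 15.8) + 13.8
y = 1.360000 × 3.2 + 13.8 = 4.3520 + 13.8 = 18.15

18.15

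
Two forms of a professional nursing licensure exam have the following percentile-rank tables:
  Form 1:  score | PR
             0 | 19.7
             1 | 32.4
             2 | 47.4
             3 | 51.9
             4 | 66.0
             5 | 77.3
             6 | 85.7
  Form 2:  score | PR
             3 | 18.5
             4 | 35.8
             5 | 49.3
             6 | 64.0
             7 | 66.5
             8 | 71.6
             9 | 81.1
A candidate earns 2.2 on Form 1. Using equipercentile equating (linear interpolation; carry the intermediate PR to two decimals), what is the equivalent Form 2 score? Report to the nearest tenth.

4.9

PR of 2.2 on Form 1: 47.4 + (2.2 − 2)/(3 − 2) × (51.9 − 47.4) = 48.30
On Form 2, PR 48.30 falls between score 4 (PR 35.8) and 5 (PR 49.3).
Interpolate: 4 + (48.30 − 35.8)/(49.3 − 35.8) × (5 − 4) = 4.9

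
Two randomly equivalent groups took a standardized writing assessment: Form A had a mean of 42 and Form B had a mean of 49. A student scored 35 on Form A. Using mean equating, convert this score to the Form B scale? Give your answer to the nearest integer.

42

Mean equating: y = x + (M_Y − M_X) = 35 + (49 − 42) = 42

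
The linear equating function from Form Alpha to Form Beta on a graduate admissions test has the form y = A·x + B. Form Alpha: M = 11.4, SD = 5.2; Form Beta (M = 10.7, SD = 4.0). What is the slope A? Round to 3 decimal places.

A = SD_Y / SD_X = 4.0 / 5.2 = 0.769

0.769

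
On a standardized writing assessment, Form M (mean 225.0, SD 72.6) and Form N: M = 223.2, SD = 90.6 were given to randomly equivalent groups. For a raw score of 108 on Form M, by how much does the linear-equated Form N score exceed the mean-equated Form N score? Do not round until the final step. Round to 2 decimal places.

-29.01

Mean-equated: 108 + (223.2 − 225.0) = 106.20
Linear-equated: (90.6/72.6)(108 − 225.0) + 223.2 = 77.192
Difference = 77.192 − 106.20 = -29.01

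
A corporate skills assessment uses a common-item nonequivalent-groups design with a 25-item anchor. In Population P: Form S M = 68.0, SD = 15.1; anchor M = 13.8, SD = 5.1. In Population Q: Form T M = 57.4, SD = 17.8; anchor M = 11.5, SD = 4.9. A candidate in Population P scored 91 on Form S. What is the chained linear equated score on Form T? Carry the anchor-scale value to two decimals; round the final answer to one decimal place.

Form S → anchor (Population P): v = (5.1/15.1)(91 − 68.0) + 13.8 = 21.57
anchor → Form T (Population Q): y = (17.8/4.9)(21.57 − 11.5) + 57.4 = 94.0

94.0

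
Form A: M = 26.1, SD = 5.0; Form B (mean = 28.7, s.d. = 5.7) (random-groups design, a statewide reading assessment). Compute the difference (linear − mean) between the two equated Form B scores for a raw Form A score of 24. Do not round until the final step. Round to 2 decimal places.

Mean-equated: 24 + (28.7 − 26.1) = 26.60
Linear-equated: (5.7/5.0)(24 − 26.1) + 28.7 = 26.306
Difference = 26.306 − 26.60 = -0.29

-0.29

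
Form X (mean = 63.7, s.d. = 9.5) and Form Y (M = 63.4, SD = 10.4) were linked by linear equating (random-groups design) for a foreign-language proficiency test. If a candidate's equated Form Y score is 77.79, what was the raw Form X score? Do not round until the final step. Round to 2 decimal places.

76.84

Invert y = (SD_Y/SD_X)(x − M_X) + M_Y:
x = (SD_X/SD_Y)(y − M_Y) + M_X = (9.5/10.4)(77.79 − 63.4) + 63.7
x = 0.913462 × 14.390 + 63.7 = 76.84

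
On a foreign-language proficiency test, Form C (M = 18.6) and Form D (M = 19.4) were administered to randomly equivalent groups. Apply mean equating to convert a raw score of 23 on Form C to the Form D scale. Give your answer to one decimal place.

Mean equating: y = x + (M_Y − M_X) = 23 + (19.4 − 18.6) = 23.8

23.8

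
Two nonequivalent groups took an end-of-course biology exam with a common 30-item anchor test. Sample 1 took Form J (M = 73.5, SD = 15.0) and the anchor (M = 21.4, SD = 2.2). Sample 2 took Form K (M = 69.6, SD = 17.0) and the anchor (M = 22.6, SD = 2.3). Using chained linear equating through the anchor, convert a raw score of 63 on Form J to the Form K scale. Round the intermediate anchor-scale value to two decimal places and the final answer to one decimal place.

49.3

Form J → anchor (Sample 1): v = (2.2/15.0)(63 − 73.5) + 21.4 = 19.86
anchor → Form K (Sample 2): y = (17.0/2.3)(19.86 − 22.6) + 69.6 = 49.3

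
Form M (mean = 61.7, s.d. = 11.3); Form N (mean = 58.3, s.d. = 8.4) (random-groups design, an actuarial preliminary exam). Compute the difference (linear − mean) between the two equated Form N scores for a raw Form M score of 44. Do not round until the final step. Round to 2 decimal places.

Mean-equated: 44 + (58.3 − 61.7) = 40.60
Linear-equated: (8.4/11.3)(44 − 61.7) + 58.3 = 45.142
Difference = 45.142 − 40.60 = 4.54

4.54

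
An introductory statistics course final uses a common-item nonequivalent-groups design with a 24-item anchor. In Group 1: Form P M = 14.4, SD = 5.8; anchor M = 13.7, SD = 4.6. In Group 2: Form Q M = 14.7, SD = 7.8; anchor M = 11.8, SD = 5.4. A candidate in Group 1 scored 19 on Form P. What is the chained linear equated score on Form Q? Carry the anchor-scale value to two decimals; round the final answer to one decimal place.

22.7

Form P → anchor (Group 1): v = (4.6/5.8)(19 − 14.4) + 13.7 = 17.35
anchor → Form Q (Group 2): y = (7.8/5.4)(17.35 − 11.8) + 14.7 = 22.7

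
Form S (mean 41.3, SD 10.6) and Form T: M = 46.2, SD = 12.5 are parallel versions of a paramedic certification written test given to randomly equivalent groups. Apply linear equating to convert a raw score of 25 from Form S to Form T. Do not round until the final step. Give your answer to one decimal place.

27.0

Linear equating: y = (SD_Y/SD_X)(x − M_X) + M_Y
y = (12.5/10.6)(25 − 41.3) + 46.2
y = 1.179245 × -16.3 + 46.2 = -19.2217 + 46.2 = 27.0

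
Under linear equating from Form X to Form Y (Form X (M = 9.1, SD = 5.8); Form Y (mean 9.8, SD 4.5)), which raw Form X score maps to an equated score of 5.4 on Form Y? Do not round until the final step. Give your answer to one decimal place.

3.4

Invert y = (SD_Y/SD_X)(x − M_X) + M_Y:
x = (SD_X/SD_Y)(y − M_Y) + M_X = (5.8/4.5)(5.4 − 9.8) + 9.1
x = 1.288889 × -4.400 + 9.1 = 3.4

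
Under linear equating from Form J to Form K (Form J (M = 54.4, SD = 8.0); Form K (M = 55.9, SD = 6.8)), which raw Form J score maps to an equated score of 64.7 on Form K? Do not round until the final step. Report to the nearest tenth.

64.8

Invert y = (SD_Y/SD_X)(x − M_X) + M_Y:
x = (SD_X/SD_Y)(y − M_Y) + M_X = (8.0/6.8)(64.7 − 55.9) + 54.4
x = 1.176471 × 8.800 + 54.4 = 64.8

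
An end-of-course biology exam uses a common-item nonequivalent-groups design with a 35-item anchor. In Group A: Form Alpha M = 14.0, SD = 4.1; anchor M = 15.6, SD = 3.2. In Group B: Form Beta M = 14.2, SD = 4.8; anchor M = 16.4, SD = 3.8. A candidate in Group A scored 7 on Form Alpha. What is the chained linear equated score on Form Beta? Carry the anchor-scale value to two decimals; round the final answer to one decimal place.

6.3

Form Alpha → anchor (Group A): v = (3.2/4.1)(7 − 14.0) + 15.6 = 10.14
anchor → Form Beta (Group B): y = (4.8/3.8)(10.14 − 16.4) + 14.2 = 6.3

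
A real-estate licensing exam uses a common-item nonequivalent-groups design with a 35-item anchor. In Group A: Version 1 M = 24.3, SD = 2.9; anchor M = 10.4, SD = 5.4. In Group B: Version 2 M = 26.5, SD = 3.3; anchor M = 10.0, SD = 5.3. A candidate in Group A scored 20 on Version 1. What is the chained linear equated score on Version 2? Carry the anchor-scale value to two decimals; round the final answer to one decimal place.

Version 1 → anchor (Group A): v = (5.4/2.9)(20 − 24.3) + 10.4 = 2.39
anchor → Version 2 (Group B): y = (3.3/5.3)(2.39 − 10.0) + 26.5 = 21.8

21.8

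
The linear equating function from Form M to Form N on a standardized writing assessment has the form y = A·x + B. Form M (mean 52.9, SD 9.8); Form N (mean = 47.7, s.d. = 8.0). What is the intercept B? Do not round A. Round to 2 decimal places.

4.52

A = SD_Y / SD_X = 8.0 / 9.8 = 0.816327
B = M_Y − A·M_X = 47.7 − 0.816327 × 52.9 = 4.52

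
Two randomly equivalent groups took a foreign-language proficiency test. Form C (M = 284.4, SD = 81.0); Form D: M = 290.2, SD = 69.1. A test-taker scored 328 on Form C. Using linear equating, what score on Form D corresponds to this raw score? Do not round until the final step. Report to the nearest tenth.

Linear equating: y = (SD_Y/SD_X)(x − M_X) + M_Y
y = (69.1/81.0)(328 − 284.4) + 290.2
y = 0.853086 × 43.6 + 290.2 = 37.1946 + 290.2 = 327.4

327.4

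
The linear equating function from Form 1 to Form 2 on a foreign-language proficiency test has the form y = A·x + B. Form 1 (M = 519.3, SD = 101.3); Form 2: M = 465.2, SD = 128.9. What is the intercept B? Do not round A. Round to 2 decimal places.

A = SD_Y / SD_X = 128.9 / 101.3 = 1.272458
B = M_Y − A·M_X = 465.2 − 1.272458 × 519.3 = -195.59

-195.59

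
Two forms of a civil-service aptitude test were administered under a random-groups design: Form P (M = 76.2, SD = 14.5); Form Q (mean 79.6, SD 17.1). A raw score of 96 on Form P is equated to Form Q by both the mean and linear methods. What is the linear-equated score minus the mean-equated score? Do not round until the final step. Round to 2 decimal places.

3.55

Mean-equated: 96 + (79.6 − 76.2) = 99.40
Linear-equated: (17.1/14.5)(96 − 76.2) + 79.6 = 102.950
Difference = 102.950 − 99.40 = 3.55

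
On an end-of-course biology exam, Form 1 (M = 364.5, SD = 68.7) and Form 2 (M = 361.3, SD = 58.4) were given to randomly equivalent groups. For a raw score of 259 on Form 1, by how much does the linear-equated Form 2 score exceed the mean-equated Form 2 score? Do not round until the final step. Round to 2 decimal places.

15.82

Mean-equated: 259 + (361.3 − 364.5) = 255.80
Linear-equated: (58.4/68.7)(259 − 364.5) + 361.3 = 271.617
Difference = 271.617 − 255.80 = 15.82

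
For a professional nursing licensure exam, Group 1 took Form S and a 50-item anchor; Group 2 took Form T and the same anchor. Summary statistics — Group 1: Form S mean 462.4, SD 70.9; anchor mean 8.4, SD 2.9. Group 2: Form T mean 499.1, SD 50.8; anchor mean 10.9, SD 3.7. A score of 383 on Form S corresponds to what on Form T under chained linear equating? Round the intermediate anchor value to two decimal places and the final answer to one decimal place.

Form S → anchor (Group 1): v = (2.9/70.9)(383 − 462.4) + 8.4 = 5.15
anchor → Form T (Group 2): y = (50.8/3.7)(5.15 − 10.9) + 499.1 = 420.2

420.2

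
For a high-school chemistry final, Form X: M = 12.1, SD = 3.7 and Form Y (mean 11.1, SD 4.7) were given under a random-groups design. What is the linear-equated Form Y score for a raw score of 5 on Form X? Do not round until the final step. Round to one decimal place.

2.1

Linear equating: y = (SD_Y/SD_X)(x − M_X) + M_Y
y = (4.7/3.7)(5 − 12.1) + 11.1
y = 1.270270 × -7.1 + 11.1 = -9.0189 + 11.1 = 2.1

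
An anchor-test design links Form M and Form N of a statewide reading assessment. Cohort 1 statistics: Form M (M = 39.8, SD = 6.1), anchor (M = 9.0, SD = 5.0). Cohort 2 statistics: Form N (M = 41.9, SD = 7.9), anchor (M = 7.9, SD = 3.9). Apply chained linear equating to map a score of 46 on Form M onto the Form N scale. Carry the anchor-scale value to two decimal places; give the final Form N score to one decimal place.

Form M → anchor (Cohort 1): v = (5.0/6.1)(46 − 39.8) + 9.0 = 14.08
anchor → Form N (Cohort 2): y = (7.9/3.9)(14.08 − 7.9) + 41.9 = 54.4

54.4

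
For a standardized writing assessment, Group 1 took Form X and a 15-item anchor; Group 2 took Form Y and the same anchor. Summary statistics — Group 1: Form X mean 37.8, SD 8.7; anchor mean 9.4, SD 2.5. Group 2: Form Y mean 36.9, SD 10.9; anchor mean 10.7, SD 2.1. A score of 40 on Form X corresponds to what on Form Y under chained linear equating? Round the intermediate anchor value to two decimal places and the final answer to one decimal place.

33.4

Form X → anchor (Group 1): v = (2.5/8.7)(40 − 37.8) + 9.4 = 10.03
anchor → Form Y (Group 2): y = (10.9/2.1)(10.03 − 10.7) + 36.9 = 33.4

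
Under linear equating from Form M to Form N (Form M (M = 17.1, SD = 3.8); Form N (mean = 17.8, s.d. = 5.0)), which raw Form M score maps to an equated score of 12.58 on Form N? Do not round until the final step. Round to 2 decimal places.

Invert y = (SD_Y/SD_X)(x − M_X) + M_Y:
x = (SD_X/SD_Y)(y − M_Y) + M_X = (3.8/5.0)(12.58 − 17.8) + 17.1
x = 0.760000 × -5.220 + 17.1 = 13.13

13.13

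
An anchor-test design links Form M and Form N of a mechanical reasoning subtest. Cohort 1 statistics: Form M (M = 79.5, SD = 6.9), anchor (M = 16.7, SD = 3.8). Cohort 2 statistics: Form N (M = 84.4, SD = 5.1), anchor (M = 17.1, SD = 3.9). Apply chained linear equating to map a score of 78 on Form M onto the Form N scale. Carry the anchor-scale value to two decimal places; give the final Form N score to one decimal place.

82.8

Form M → anchor (Cohort 1): v = (3.8/6.9)(78 − 79.5) + 16.7 = 15.87
anchor → Form N (Cohort 2): y = (5.1/3.9)(15.87 − 17.1) + 84.4 = 82.8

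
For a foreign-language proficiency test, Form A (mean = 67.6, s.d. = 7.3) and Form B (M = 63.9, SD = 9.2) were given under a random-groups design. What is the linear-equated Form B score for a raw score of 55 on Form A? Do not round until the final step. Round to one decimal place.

Linear equating: y = (SD_Y/SD_X)(x − M_X) + M_Y
y = (9.2/7.3)(55 − 67.6) + 63.9
y = 1.260274 × -12.6 + 63.9 = -15.8795 + 63.9 = 48.0

48.0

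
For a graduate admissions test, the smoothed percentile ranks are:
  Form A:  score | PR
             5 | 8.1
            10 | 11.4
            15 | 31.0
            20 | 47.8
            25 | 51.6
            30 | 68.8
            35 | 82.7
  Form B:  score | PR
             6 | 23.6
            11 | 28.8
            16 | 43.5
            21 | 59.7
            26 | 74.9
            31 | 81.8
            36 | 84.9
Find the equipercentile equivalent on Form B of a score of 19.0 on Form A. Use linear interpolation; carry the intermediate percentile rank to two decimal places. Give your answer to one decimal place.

16.3

PR of 19.0 on Form A: 31.0 + (19.0 − 15)/(20 − 15) × (47.8 − 31.0) = 44.44
On Form B, PR 44.44 falls between score 16 (PR 43.5) and 21 (PR 59.7).
Interpolate: 16 + (44.44 − 43.5)/(59.7 − 43.5) × (21 − 16) = 16.3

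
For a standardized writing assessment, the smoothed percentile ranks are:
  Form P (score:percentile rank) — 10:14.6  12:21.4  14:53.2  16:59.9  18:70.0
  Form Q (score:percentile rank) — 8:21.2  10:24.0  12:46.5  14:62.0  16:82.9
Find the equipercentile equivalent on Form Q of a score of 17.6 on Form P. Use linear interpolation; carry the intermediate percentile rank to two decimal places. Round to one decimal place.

PR of 17.6 on Form P: 59.9 + (17.6 − 16)/(18 − 16) × (70.0 − 59.9) = 67.98
On Form Q, PR 67.98 falls between score 14 (PR 62.0) and 16 (PR 82.9).
Interpolate: 14 + (67.98 − 62.0)/(82.9 − 62.0) × (16 − 14) = 14.6

14.6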